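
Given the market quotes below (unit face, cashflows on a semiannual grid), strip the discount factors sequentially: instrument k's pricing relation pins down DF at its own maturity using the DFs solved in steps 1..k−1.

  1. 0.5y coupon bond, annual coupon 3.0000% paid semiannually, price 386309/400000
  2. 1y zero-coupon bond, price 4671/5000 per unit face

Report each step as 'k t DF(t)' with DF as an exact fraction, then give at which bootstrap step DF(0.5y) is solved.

1 1/2 1903/2000
2 1 4671/5000
DF(0.5y) is solved at step 1

step 1 [0.5y] bond c/2=3/200: DF=(386309/400000 − 3/200·(0))/(1+3/200) = 1903/2000 ≈ 0.951500
step 2 [1y] zero: DF = P = 4671/5000 ≈ 0.934200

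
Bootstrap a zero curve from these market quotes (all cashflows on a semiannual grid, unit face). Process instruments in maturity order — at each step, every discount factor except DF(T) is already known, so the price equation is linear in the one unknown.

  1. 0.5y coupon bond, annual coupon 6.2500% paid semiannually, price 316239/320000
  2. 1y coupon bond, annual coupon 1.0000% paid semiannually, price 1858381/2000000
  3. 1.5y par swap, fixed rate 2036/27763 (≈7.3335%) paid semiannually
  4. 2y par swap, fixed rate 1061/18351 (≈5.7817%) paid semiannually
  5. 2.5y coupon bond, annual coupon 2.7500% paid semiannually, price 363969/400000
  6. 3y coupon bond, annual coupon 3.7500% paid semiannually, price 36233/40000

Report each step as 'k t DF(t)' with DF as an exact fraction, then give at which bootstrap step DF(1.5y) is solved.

1 1/2 9583/10000
2 1 4599/5000
3 3/2 4491/5000
4 2 8939/10000
5 5/2 4239/5000
6 3 403/500
DF(1.5y) is solved at step 3

step 1 [0.5y] bond c/2=1/32: DF=(316239/320000 − 1/32·(0))/(1+1/32) = 9583/10000 ≈ 0.958300
step 2 [1y] bond c/2=1/200: DF=(1858381/2000000 − 1/200·(0.958300))/(1+1/200) = 4599/5000 ≈ 0.919800
step 3 [1.5y] swap r/2=1018/27763: DF=(1 − 1018/27763·(0.958300+0.919800))/(1+1018/27763) = 4491/5000 ≈ 0.898200
step 4 [2y] swap r/2=1061/36702: DF=(1 − 1061/36702·(0.958300+0.919800+0.898200))/(1+1061/36702) = 8939/10000 ≈ 0.893900
step 5 [2.5y] bond c/2=11/800: DF=(363969/400000 − 11/800·(0.958300+0.919800+0.898200+0.893900))/(1+11/800) = 4239/5000 ≈ 0.847800
step 6 [3y] bond c/2=3/160: DF=(36233/40000 − 3/160·(0.958300+0.919800+0.898200+0.893900+0.847800))/(1+3/160) = 403/500 ≈ 0.806000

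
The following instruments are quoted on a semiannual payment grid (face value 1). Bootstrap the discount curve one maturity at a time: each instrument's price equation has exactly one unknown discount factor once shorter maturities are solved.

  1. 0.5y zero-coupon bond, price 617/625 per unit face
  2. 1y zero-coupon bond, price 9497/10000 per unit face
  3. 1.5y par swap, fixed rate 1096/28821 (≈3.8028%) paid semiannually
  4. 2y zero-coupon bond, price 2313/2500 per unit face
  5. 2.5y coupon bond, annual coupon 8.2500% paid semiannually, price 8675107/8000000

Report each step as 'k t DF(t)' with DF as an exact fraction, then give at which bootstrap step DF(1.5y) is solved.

1 1/2 617/625
2 1 9497/10000
3 3/2 2363/2500
4 2 2313/2500
5 5/2 4453/5000
DF(1.5y) is solved at step 3

step 1 [0.5y] zero: DF = P = 617/625 ≈ 0.987200
step 2 [1y] zero: DF = P = 9497/10000 ≈ 0.949700
step 3 [1.5y] swap r/2=548/28821: DF=(1 − 548/28821·(0.987200+0.949700))/(1+548/28821) = 2363/2500 ≈ 0.945200
step 4 [2y] zero: DF = P = 2313/2500 ≈ 0.925200
step 5 [2.5y] bond c/2=33/800: DF=(8675107/8000000 − 33/800·(0.987200+0.949700+0.945200+0.925200))/(1+33/800) = 4453/5000 ≈ 0.890600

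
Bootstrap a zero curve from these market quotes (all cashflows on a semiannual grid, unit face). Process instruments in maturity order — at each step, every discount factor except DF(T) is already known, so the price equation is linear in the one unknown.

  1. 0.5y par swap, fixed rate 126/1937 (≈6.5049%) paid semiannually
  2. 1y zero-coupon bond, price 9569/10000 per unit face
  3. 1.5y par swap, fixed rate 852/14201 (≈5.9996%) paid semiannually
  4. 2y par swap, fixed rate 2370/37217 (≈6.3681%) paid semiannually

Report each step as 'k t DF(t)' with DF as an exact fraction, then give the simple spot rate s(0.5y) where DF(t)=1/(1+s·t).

step 1 [0.5y] swap r/2=63/1937: DF=(1 − 63/1937·(0))/(1+63/1937) = 1937/2000 ≈ 0.968500
step 2 [1y] zero: DF = P = 9569/10000 ≈ 0.956900
step 3 [1.5y] swap r/2=426/14201: DF=(1 − 426/14201·(0.968500+0.956900))/(1+426/14201) = 2287/2500 ≈ 0.914800
step 4 [2y] swap r/2=1185/37217: DF=(1 − 1185/37217·(0.968500+0.956900+0.914800))/(1+1185/37217) = 1763/2000 ≈ 0.881500

1 1/2 1937/2000
2 1 9569/10000
3 3/2 2287/2500
4 2 1763/2000
s(0.5y) = (1/(1937/2000) − 1)/(1/2) = 126/1937 ≈ 6.5049%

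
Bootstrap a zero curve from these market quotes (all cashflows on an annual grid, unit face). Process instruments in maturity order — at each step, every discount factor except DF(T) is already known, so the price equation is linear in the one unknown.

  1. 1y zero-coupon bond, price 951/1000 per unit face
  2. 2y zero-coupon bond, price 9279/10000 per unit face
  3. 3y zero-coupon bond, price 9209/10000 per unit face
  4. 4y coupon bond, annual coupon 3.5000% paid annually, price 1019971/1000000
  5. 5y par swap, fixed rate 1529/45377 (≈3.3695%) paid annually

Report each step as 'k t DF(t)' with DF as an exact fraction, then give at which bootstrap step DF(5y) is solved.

step 1 [1y] zero: DF = P = 951/1000 ≈ 0.951000
step 2 [2y] zero: DF = P = 9279/10000 ≈ 0.927900
step 3 [3y] zero: DF = P = 9209/10000 ≈ 0.920900
step 4 [4y] bond c/1=7/200: DF=(1019971/1000000 − 7/200·(0.951000+0.927900+0.920900))/(1+7/200) = 2227/2500 ≈ 0.890800
step 5 [5y] swap r/1=1529/45377: DF=(1 − 1529/45377·(0.951000+0.927900+0.920900+0.890800))/(1+1529/45377) = 8471/10000 ≈ 0.847100

1 1 951/1000
2 2 9279/10000
3 3 9209/10000
4 4 2227/2500
5 5 8471/10000
DF(5y) is solved at step 5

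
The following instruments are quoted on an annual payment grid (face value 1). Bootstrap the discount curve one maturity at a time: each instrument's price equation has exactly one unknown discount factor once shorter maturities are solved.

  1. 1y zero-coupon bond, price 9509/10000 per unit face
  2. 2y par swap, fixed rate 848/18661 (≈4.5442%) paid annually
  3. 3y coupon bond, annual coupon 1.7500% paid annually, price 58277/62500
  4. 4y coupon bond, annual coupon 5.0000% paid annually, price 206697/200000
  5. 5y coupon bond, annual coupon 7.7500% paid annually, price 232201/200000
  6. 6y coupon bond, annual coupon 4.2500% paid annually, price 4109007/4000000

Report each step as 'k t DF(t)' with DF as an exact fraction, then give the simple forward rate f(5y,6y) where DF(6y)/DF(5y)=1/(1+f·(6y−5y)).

step 1 [1y] zero: DF = P = 9509/10000 ≈ 0.950900
step 2 [2y] swap r/1=848/18661: DF=(1 − 848/18661·(0.950900))/(1+848/18661) = 572/625 ≈ 0.915200
step 3 [3y] bond c/1=7/400: DF=(58277/62500 − 7/400·(0.950900+0.915200))/(1+7/400) = 8843/10000 ≈ 0.884300
step 4 [4y] bond c/1=1/20: DF=(206697/200000 − 1/20·(0.950900+0.915200+0.884300))/(1+1/20) = 8533/10000 ≈ 0.853300
step 5 [5y] bond c/1=31/400: DF=(232201/200000 − 31/400·(0.950900+0.915200+0.884300+0.853300))/(1+31/400) = 8183/10000 ≈ 0.818300
step 6 [6y] bond c/1=17/400: DF=(4109007/4000000 − 17/400·(0.950900+0.915200+0.884300+0.853300+0.818300))/(1+17/400) = 8051/10000 ≈ 0.805100

1 1 9509/10000
2 2 572/625
3 3 8843/10000
4 4 8533/10000
5 5 8183/10000
6 6 8051/10000
f(5y,6y) = ((8183/10000)/(8051/10000) − 1)/(1) = 132/8051 ≈ 1.6395%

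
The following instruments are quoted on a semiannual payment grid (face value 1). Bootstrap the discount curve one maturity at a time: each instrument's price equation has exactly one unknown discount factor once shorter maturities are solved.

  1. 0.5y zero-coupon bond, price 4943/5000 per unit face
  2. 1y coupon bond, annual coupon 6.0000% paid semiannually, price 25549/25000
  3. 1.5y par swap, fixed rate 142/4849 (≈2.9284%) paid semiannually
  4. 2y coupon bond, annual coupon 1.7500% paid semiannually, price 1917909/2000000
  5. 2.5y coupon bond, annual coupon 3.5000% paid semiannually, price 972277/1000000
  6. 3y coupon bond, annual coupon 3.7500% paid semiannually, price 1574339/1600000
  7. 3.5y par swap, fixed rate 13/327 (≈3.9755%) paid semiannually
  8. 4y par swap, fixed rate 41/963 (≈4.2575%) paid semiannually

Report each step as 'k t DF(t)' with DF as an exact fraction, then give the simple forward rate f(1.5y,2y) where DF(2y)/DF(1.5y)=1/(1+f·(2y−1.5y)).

step 1 [0.5y] zero: DF = P = 4943/5000 ≈ 0.988600
step 2 [1y] bond c/2=3/100: DF=(25549/25000 − 3/100·(0.988600))/(1+3/100) = 4817/5000 ≈ 0.963400
step 3 [1.5y] swap r/2=71/4849: DF=(1 − 71/4849·(0.988600+0.963400))/(1+71/4849) = 4787/5000 ≈ 0.957400
step 4 [2y] bond c/2=7/800: DF=(1917909/2000000 − 7/800·(0.988600+0.963400+0.957400))/(1+7/800) = 4627/5000 ≈ 0.925400
step 5 [2.5y] bond c/2=7/400: DF=(972277/1000000 − 7/400·(0.988600+0.963400+0.957400+0.925400))/(1+7/400) = 556/625 ≈ 0.889600
step 6 [3y] bond c/2=3/160: DF=(1574339/1600000 − 3/160·(0.988600+0.963400+0.957400+0.925400+0.889600))/(1+3/160) = 8789/10000 ≈ 0.878900
step 7 [3.5y] swap r/2=13/654: DF=(1 − 13/654·(0.988600+0.963400+0.957400+0.925400+0.889600+0.878900))/(1+13/654) = 8713/10000 ≈ 0.871300
step 8 [4y] swap r/2=41/1926: DF=(1 − 41/1926·(0.988600+0.963400+0.957400+0.925400+0.889600+0.878900+0.871300))/(1+41/1926) = 4221/5000 ≈ 0.844200

1 1/2 4943/5000
2 1 4817/5000
3 3/2 4787/5000
4 2 4627/5000
5 5/2 556/625
6 3 8789/10000
7 7/2 8713/10000
8 4 4221/5000
f(1.5y,2y) = ((4787/5000)/(4627/5000) − 1)/(1/2) = 320/4627 ≈ 6.9159%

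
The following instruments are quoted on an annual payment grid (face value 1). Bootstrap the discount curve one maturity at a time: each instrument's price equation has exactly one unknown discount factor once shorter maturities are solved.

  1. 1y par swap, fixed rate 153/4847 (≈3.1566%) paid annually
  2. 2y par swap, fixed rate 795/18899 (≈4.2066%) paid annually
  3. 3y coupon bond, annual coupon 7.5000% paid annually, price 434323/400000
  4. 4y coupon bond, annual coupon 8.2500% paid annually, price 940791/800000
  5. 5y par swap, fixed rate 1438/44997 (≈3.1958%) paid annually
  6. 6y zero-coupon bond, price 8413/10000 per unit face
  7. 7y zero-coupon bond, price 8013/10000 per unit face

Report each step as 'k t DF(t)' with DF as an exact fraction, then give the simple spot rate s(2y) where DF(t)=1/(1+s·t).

step 1 [1y] swap r/1=153/4847: DF=(1 − 153/4847·(0))/(1+153/4847) = 4847/5000 ≈ 0.969400
step 2 [2y] swap r/1=795/18899: DF=(1 − 795/18899·(0.969400))/(1+795/18899) = 1841/2000 ≈ 0.920500
step 3 [3y] bond c/1=3/40: DF=(434323/400000 − 3/40·(0.969400+0.920500))/(1+3/40) = 4391/5000 ≈ 0.878200
step 4 [4y] bond c/1=33/400: DF=(940791/800000 − 33/400·(0.969400+0.920500+0.878200))/(1+33/400) = 4377/5000 ≈ 0.875400
step 5 [5y] swap r/1=1438/44997: DF=(1 − 1438/44997·(0.969400+0.920500+0.878200+0.875400))/(1+1438/44997) = 4281/5000 ≈ 0.856200
step 6 [6y] zero: DF = P = 8413/10000 ≈ 0.841300
step 7 [7y] zero: DF = P = 8013/10000 ≈ 0.801300

1 1 4847/5000
2 2 1841/2000
3 3 4391/5000
4 4 4377/5000
5 5 4281/5000
6 6 8413/10000
7 7 8013/10000
s(2y) = (1/(1841/2000) − 1)/(2) = 159/3682 ≈ 4.3183%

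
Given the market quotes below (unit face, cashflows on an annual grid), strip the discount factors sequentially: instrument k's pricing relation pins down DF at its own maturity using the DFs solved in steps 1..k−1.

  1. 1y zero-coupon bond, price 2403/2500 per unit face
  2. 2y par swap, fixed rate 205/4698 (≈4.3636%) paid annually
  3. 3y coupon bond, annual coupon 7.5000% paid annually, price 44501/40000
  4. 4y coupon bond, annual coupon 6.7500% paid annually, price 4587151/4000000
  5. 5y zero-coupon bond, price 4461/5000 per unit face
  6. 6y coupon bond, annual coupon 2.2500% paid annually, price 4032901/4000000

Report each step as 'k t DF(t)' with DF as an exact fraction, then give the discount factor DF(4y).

1 1 2403/2500
2 2 459/500
3 3 4519/5000
4 4 8983/10000
5 5 4461/5000
6 6 4427/5000
DF(4y) = 8983/10000 ≈ 0.898300

step 1 [1y] zero: DF = P = 2403/2500 ≈ 0.961200
step 2 [2y] swap r/1=205/4698: DF=(1 − 205/4698·(0.961200))/(1+205/4698) = 459/500 ≈ 0.918000
step 3 [3y] bond c/1=3/40: DF=(44501/40000 − 3/40·(0.961200+0.918000))/(1+3/40) = 4519/5000 ≈ 0.903800
step 4 [4y] bond c/1=27/400: DF=(4587151/4000000 − 27/400·(0.961200+0.918000+0.903800))/(1+27/400) = 8983/10000 ≈ 0.898300
step 5 [5y] zero: DF = P = 4461/5000 ≈ 0.892200
step 6 [6y] bond c/1=9/400: DF=(4032901/4000000 − 9/400·(0.961200+0.918000+0.903800+0.898300+0.892200))/(1+9/400) = 4427/5000 ≈ 0.885400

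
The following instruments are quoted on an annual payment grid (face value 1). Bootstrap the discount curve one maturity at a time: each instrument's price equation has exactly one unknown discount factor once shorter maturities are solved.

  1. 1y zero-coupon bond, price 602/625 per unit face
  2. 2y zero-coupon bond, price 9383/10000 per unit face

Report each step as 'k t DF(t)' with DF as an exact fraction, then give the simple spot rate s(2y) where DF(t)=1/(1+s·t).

step 1 [1y] zero: DF = P = 602/625 ≈ 0.963200
step 2 [2y] zero: DF = P = 9383/10000 ≈ 0.938300

1 1 602/625
2 2 9383/10000
s(2y) = (1/(9383/10000) − 1)/(2) = 617/18766 ≈ 3.2879%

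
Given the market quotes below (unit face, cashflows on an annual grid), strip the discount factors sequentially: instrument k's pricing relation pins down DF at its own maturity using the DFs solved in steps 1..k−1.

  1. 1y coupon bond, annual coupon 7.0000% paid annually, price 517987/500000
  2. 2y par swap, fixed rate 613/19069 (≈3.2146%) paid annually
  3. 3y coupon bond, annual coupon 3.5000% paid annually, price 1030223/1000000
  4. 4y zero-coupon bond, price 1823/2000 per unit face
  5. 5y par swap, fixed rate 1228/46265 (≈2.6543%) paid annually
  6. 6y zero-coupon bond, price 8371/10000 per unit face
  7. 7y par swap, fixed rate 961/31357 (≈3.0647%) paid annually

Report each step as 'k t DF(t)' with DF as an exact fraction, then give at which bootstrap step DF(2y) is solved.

1 1 4841/5000
2 2 9387/10000
3 3 9309/10000
4 4 1823/2000
5 5 2193/2500
6 6 8371/10000
7 7 4039/5000
DF(2y) is solved at step 2

step 1 [1y] bond c/1=7/100: DF=(517987/500000 − 7/100·(0))/(1+7/100) = 4841/5000 ≈ 0.968200
step 2 [2y] swap r/1=613/19069: DF=(1 − 613/19069·(0.968200))/(1+613/19069) = 9387/10000 ≈ 0.938700
step 3 [3y] bond c/1=7/200: DF=(1030223/1000000 − 7/200·(0.968200+0.938700))/(1+7/200) = 9309/10000 ≈ 0.930900
step 4 [4y] zero: DF = P = 1823/2000 ≈ 0.911500
step 5 [5y] swap r/1=1228/46265: DF=(1 − 1228/46265·(0.968200+0.938700+0.930900+0.911500))/(1+1228/46265) = 2193/2500 ≈ 0.877200
step 6 [6y] zero: DF = P = 8371/10000 ≈ 0.837100
step 7 [7y] swap r/1=961/31357: DF=(1 − 961/31357·(0.968200+0.938700+0.930900+0.911500+0.877200+0.837100))/(1+961/31357) = 4039/5000 ≈ 0.807800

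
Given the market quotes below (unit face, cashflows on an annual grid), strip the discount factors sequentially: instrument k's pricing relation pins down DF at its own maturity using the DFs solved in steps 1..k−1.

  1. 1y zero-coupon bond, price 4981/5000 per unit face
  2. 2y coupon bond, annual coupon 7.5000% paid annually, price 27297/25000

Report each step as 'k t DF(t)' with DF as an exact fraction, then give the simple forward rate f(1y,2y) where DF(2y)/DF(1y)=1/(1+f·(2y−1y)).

step 1 [1y] zero: DF = P = 4981/5000 ≈ 0.996200
step 2 [2y] bond c/1=3/40: DF=(27297/25000 − 3/40·(0.996200))/(1+3/40) = 4731/5000 ≈ 0.946200

1 1 4981/5000
2 2 4731/5000
f(1y,2y) = ((4981/5000)/(4731/5000) − 1)/(1) = 250/4731 ≈ 5.2843%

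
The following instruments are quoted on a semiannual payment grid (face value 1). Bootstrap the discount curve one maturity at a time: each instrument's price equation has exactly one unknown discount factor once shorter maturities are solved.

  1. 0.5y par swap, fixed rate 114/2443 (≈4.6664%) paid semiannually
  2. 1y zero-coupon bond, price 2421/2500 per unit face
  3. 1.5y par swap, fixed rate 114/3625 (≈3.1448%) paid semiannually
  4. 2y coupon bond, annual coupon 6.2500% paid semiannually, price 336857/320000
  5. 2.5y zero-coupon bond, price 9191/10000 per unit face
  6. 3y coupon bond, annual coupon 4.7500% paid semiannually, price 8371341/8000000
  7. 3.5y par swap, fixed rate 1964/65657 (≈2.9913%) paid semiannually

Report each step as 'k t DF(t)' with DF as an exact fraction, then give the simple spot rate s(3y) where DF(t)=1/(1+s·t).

1 1/2 2443/2500
2 1 2421/2500
3 3/2 1193/1250
4 2 9329/10000
5 5/2 9191/10000
6 3 9119/10000
7 7/2 4509/5000
s(3y) = (1/(9119/10000) − 1)/(3) = 881/27357 ≈ 3.2204%

step 1 [0.5y] swap r/2=57/2443: DF=(1 − 57/2443·(0))/(1+57/2443) = 2443/2500 ≈ 0.977200
step 2 [1y] zero: DF = P = 2421/2500 ≈ 0.968400
step 3 [1.5y] swap r/2=57/3625: DF=(1 − 57/3625·(0.977200+0.968400))/(1+57/3625) = 1193/1250 ≈ 0.954400
step 4 [2y] bond c/2=1/32: DF=(336857/320000 − 1/32·(0.977200+0.968400+0.954400))/(1+1/32) = 9329/10000 ≈ 0.932900
step 5 [2.5y] zero: DF = P = 9191/10000 ≈ 0.919100
step 6 [3y] bond c/2=19/800: DF=(8371341/8000000 − 19/800·(0.977200+0.968400+0.954400+0.932900+0.919100))/(1+19/800) = 9119/10000 ≈ 0.911900
step 7 [3.5y] swap r/2=982/65657: DF=(1 − 982/65657·(0.977200+0.968400+0.954400+0.932900+0.919100+0.911900))/(1+982/65657) = 4509/5000 ≈ 0.901800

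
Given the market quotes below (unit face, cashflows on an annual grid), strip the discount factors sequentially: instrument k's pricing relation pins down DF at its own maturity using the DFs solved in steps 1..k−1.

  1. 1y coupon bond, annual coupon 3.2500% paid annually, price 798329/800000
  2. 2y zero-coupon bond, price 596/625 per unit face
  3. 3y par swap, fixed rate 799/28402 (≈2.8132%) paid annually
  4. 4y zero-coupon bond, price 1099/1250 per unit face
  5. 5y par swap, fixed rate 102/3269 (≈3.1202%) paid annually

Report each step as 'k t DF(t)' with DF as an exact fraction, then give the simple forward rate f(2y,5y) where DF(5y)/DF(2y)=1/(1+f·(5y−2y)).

step 1 [1y] bond c/1=13/400: DF=(798329/800000 − 13/400·(0))/(1+13/400) = 1933/2000 ≈ 0.966500
step 2 [2y] zero: DF = P = 596/625 ≈ 0.953600
step 3 [3y] swap r/1=799/28402: DF=(1 − 799/28402·(0.966500+0.953600))/(1+799/28402) = 9201/10000 ≈ 0.920100
step 4 [4y] zero: DF = P = 1099/1250 ≈ 0.879200
step 5 [5y] swap r/1=102/3269: DF=(1 − 102/3269·(0.966500+0.953600+0.920100+0.879200))/(1+102/3269) = 2143/2500 ≈ 0.857200

1 1 1933/2000
2 2 596/625
3 3 9201/10000
4 4 1099/1250
5 5 2143/2500
f(2y,5y) = ((596/625)/(2143/2500) − 1)/(3) = 241/6429 ≈ 3.7486%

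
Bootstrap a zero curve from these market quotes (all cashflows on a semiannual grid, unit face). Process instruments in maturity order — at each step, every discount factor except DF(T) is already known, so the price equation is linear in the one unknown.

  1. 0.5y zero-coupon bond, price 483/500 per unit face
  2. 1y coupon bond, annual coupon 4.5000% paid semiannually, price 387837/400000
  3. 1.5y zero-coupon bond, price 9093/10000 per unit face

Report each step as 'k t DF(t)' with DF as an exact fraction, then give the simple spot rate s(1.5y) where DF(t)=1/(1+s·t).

1 1/2 483/500
2 1 927/1000
3 3/2 9093/10000
s(1.5y) = (1/(9093/10000) − 1)/(3/2) = 1814/27279 ≈ 6.6498%

step 1 [0.5y] zero: DF = P = 483/500 ≈ 0.966000
step 2 [1y] bond c/2=9/400: DF=(387837/400000 − 9/400·(0.966000))/(1+9/400) = 927/1000 ≈ 0.927000
step 3 [1.5y] zero: DF = P = 9093/10000 ≈ 0.909300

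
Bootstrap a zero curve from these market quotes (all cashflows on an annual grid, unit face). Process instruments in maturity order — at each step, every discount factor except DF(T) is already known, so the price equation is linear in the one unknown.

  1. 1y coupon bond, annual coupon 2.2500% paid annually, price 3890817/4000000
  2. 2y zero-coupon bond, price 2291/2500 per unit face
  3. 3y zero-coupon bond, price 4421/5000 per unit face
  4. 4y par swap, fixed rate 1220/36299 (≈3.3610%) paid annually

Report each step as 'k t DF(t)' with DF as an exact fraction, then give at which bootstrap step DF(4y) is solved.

step 1 [1y] bond c/1=9/400: DF=(3890817/4000000 − 9/400·(0))/(1+9/400) = 9513/10000 ≈ 0.951300
step 2 [2y] zero: DF = P = 2291/2500 ≈ 0.916400
step 3 [3y] zero: DF = P = 4421/5000 ≈ 0.884200
step 4 [4y] swap r/1=1220/36299: DF=(1 − 1220/36299·(0.951300+0.916400+0.884200))/(1+1220/36299) = 439/500 ≈ 0.878000

1 1 9513/10000
2 2 2291/2500
3 3 4421/5000
4 4 439/500
DF(4y) is solved at step 4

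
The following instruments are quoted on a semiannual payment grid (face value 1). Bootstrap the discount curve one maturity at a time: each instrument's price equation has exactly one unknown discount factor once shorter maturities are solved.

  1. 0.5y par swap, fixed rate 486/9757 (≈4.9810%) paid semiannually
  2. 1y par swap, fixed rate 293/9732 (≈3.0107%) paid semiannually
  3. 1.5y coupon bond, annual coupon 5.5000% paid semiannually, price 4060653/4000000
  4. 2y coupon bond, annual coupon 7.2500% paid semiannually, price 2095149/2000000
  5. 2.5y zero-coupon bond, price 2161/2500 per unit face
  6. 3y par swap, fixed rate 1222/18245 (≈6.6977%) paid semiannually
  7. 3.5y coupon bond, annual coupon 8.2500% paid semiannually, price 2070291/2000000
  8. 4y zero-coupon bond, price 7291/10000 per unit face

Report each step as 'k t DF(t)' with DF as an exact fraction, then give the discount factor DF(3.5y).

step 1 [0.5y] swap r/2=243/9757: DF=(1 − 243/9757·(0))/(1+243/9757) = 9757/10000 ≈ 0.975700
step 2 [1y] swap r/2=293/19464: DF=(1 − 293/19464·(0.975700))/(1+293/19464) = 9707/10000 ≈ 0.970700
step 3 [1.5y] bond c/2=11/400: DF=(4060653/4000000 − 11/400·(0.975700+0.970700))/(1+11/400) = 9359/10000 ≈ 0.935900
step 4 [2y] bond c/2=29/800: DF=(2095149/2000000 − 29/800·(0.975700+0.970700+0.935900))/(1+29/800) = 9101/10000 ≈ 0.910100
step 5 [2.5y] zero: DF = P = 2161/2500 ≈ 0.864400
step 6 [3y] swap r/2=611/18245: DF=(1 − 611/18245·(0.975700+0.970700+0.935900+0.910100+0.864400))/(1+611/18245) = 8167/10000 ≈ 0.816700
step 7 [3.5y] bond c/2=33/800: DF=(2070291/2000000 − 33/800·(0.975700+0.970700+0.935900+0.910100+0.864400+0.816700))/(1+33/800) = 7773/10000 ≈ 0.777300
step 8 [4y] zero: DF = P = 7291/10000 ≈ 0.729100

1 1/2 9757/10000
2 1 9707/10000
3 3/2 9359/10000
4 2 9101/10000
5 5/2 2161/2500
6 3 8167/10000
7 7/2 7773/10000
8 4 7291/10000
DF(3.5y) = 7773/10000 ≈ 0.777300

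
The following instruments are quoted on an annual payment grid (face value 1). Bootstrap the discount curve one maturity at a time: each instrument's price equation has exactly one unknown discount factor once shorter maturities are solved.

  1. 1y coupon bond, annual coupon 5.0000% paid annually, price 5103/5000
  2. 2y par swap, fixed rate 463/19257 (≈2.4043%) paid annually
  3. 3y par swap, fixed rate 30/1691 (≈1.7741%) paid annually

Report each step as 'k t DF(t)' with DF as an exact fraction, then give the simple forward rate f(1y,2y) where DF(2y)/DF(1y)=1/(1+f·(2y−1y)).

1 1 243/250
2 2 9537/10000
3 3 949/1000
f(1y,2y) = ((243/250)/(9537/10000) − 1)/(1) = 61/3179 ≈ 1.9188%

step 1 [1y] bond c/1=1/20: DF=(5103/5000 − 1/20·(0))/(1+1/20) = 243/250 ≈ 0.972000
step 2 [2y] swap r/1=463/19257: DF=(1 − 463/19257·(0.972000))/(1+463/19257) = 9537/10000 ≈ 0.953700
step 3 [3y] swap r/1=30/1691: DF=(1 − 30/1691·(0.972000+0.953700))/(1+30/1691) = 949/1000 ≈ 0.949000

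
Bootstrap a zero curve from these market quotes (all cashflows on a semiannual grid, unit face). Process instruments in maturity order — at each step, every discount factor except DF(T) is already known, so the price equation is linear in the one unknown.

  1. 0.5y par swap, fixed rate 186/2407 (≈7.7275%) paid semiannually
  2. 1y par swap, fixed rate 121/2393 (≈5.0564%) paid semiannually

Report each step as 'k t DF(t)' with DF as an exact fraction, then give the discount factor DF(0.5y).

step 1 [0.5y] swap r/2=93/2407: DF=(1 − 93/2407·(0))/(1+93/2407) = 2407/2500 ≈ 0.962800
step 2 [1y] swap r/2=121/4786: DF=(1 − 121/4786·(0.962800))/(1+121/4786) = 2379/2500 ≈ 0.951600

1 1/2 2407/2500
2 1 2379/2500
DF(0.5y) = 2407/2500 ≈ 0.962800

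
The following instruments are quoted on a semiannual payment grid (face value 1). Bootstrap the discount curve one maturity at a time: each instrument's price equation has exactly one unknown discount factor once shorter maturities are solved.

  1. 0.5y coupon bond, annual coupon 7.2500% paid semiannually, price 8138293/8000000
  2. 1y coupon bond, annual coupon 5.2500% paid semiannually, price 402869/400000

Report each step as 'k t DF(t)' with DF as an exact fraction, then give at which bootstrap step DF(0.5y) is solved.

step 1 [0.5y] bond c/2=29/800: DF=(8138293/8000000 − 29/800·(0))/(1+29/800) = 9817/10000 ≈ 0.981700
step 2 [1y] bond c/2=21/800: DF=(402869/400000 − 21/800·(0.981700))/(1+21/800) = 9563/10000 ≈ 0.956300

1 1/2 9817/10000
2 1 9563/10000
DF(0.5y) is solved at step 1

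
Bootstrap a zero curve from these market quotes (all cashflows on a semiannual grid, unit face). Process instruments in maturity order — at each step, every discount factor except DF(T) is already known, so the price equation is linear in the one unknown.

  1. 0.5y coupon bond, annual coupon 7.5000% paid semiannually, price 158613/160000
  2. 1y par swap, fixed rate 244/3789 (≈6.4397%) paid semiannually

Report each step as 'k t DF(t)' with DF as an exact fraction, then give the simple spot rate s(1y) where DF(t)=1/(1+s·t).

1 1/2 1911/2000
2 1 939/1000
s(1y) = (1/(939/1000) − 1)/(1) = 61/939 ≈ 6.4963%

step 1 [0.5y] bond c/2=3/80: DF=(158613/160000 − 3/80·(0))/(1+3/80) = 1911/2000 ≈ 0.955500
step 2 [1y] swap r/2=122/3789: DF=(1 − 122/3789·(0.955500))/(1+122/3789) = 939/1000 ≈ 0.939000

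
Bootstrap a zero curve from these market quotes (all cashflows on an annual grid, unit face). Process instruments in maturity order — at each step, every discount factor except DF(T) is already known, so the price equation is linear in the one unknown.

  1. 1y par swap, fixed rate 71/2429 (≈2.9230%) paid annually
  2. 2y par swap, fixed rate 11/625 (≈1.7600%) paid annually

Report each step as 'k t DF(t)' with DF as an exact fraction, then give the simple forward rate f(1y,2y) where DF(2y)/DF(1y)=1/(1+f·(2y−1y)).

1 1 2429/2500
2 2 9659/10000
f(1y,2y) = ((2429/2500)/(9659/10000) − 1)/(1) = 57/9659 ≈ 0.5901%

step 1 [1y] swap r/1=71/2429: DF=(1 − 71/2429·(0))/(1+71/2429) = 2429/2500 ≈ 0.971600
step 2 [2y] swap r/1=11/625: DF=(1 − 11/625·(0.971600))/(1+11/625) = 9659/10000 ≈ 0.965900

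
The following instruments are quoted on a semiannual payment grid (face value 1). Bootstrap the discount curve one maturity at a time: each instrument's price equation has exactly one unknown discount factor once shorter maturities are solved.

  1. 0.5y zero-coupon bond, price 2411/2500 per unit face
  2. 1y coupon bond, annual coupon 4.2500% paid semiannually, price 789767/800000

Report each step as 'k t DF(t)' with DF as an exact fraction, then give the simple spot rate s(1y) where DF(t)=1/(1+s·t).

1 1/2 2411/2500
2 1 4733/5000
s(1y) = (1/(4733/5000) − 1)/(1) = 267/4733 ≈ 5.6412%

step 1 [0.5y] zero: DF = P = 2411/2500 ≈ 0.964400
step 2 [1y] bond c/2=17/800: DF=(789767/800000 − 17/800·(0.964400))/(1+17/800) = 4733/5000 ≈ 0.946600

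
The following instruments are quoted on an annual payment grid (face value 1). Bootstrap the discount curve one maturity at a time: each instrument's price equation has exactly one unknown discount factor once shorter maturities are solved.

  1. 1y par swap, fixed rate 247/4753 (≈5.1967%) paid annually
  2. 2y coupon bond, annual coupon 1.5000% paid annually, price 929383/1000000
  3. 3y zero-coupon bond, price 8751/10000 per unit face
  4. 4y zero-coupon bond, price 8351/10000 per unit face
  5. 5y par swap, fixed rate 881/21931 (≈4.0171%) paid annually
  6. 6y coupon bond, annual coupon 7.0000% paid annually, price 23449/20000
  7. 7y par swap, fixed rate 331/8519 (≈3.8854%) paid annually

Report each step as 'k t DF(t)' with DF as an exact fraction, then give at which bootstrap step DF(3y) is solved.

1 1 4753/5000
2 2 1127/1250
3 3 8751/10000
4 4 8351/10000
5 5 4119/5000
6 6 1011/1250
7 7 7683/10000
DF(3y) is solved at step 3

step 1 [1y] swap r/1=247/4753: DF=(1 − 247/4753·(0))/(1+247/4753) = 4753/5000 ≈ 0.950600
step 2 [2y] bond c/1=3/200: DF=(929383/1000000 − 3/200·(0.950600))/(1+3/200) = 1127/1250 ≈ 0.901600
step 3 [3y] zero: DF = P = 8751/10000 ≈ 0.875100
step 4 [4y] zero: DF = P = 8351/10000 ≈ 0.835100
step 5 [5y] swap r/1=881/21931: DF=(1 − 881/21931·(0.950600+0.901600+0.875100+0.835100))/(1+881/21931) = 4119/5000 ≈ 0.823800
step 6 [6y] bond c/1=7/100: DF=(23449/20000 − 7/100·(0.950600+0.901600+0.875100+0.835100+0.823800))/(1+7/100) = 1011/1250 ≈ 0.808800
step 7 [7y] swap r/1=331/8519: DF=(1 − 331/8519·(0.950600+0.901600+0.875100+0.835100+0.823800+0.808800))/(1+331/8519) = 7683/10000 ≈ 0.768300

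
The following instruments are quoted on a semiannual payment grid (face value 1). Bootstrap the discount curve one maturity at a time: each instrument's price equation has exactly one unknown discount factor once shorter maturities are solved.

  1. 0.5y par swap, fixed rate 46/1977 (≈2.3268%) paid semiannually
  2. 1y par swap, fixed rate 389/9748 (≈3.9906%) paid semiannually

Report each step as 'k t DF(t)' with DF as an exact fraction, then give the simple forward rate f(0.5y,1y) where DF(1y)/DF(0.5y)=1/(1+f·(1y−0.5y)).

1 1/2 1977/2000
2 1 9611/10000
f(0.5y,1y) = ((1977/2000)/(9611/10000) − 1)/(1/2) = 548/9611 ≈ 5.7018%

step 1 [0.5y] swap r/2=23/1977: DF=(1 − 23/1977·(0))/(1+23/1977) = 1977/2000 ≈ 0.988500
step 2 [1y] swap r/2=389/19496: DF=(1 − 389/19496·(0.988500))/(1+389/19496) = 9611/10000 ≈ 0.961100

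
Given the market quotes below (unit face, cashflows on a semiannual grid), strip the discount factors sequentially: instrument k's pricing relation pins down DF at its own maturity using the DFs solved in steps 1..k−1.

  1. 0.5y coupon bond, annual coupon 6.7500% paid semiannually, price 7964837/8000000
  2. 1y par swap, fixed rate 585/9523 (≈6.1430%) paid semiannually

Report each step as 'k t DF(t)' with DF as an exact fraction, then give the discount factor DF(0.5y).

step 1 [0.5y] bond c/2=27/800: DF=(7964837/8000000 − 27/800·(0))/(1+27/800) = 9631/10000 ≈ 0.963100
step 2 [1y] swap r/2=585/19046: DF=(1 − 585/19046·(0.963100))/(1+585/19046) = 1883/2000 ≈ 0.941500

1 1/2 9631/10000
2 1 1883/2000
DF(0.5y) = 9631/10000 ≈ 0.963100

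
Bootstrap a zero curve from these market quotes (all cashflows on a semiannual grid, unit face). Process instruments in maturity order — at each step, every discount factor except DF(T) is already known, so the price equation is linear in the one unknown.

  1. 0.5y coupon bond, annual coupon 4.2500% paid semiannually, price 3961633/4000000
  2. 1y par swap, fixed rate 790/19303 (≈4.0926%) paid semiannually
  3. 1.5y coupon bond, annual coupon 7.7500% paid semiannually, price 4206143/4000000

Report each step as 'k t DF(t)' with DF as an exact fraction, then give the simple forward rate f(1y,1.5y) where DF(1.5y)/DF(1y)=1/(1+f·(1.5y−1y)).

1 1/2 4849/5000
2 1 1921/2000
3 3/2 9403/10000
f(1y,1.5y) = ((1921/2000)/(9403/10000) − 1)/(1/2) = 404/9403 ≈ 4.2965%

step 1 [0.5y] bond c/2=17/800: DF=(3961633/4000000 − 17/800·(0))/(1+17/800) = 4849/5000 ≈ 0.969800
step 2 [1y] swap r/2=395/19303: DF=(1 − 395/19303·(0.969800))/(1+395/19303) = 1921/2000 ≈ 0.960500
step 3 [1.5y] bond c/2=31/800: DF=(4206143/4000000 − 31/800·(0.969800+0.960500))/(1+31/800) = 9403/10000 ≈ 0.940300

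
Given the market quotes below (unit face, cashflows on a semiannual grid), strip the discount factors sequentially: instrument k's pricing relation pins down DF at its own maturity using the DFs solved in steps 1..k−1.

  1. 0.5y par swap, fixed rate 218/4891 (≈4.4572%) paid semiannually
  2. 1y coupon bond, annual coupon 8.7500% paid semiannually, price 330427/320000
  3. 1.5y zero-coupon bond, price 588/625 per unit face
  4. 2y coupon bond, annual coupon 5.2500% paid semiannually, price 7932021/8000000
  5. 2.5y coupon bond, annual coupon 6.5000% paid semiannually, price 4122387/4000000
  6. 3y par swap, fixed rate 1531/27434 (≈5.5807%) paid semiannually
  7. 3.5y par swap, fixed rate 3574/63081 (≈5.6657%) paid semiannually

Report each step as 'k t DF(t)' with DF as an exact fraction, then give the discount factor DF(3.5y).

step 1 [0.5y] swap r/2=109/4891: DF=(1 − 109/4891·(0))/(1+109/4891) = 4891/5000 ≈ 0.978200
step 2 [1y] bond c/2=7/160: DF=(330427/320000 − 7/160·(0.978200))/(1+7/160) = 9483/10000 ≈ 0.948300
step 3 [1.5y] zero: DF = P = 588/625 ≈ 0.940800
step 4 [2y] bond c/2=21/800: DF=(7932021/8000000 − 21/800·(0.978200+0.948300+0.940800))/(1+21/800) = 558/625 ≈ 0.892800
step 5 [2.5y] bond c/2=13/400: DF=(4122387/4000000 − 13/400·(0.978200+0.948300+0.940800+0.892800))/(1+13/400) = 4399/5000 ≈ 0.879800
step 6 [3y] swap r/2=1531/54868: DF=(1 − 1531/54868·(0.978200+0.948300+0.940800+0.892800+0.879800))/(1+1531/54868) = 8469/10000 ≈ 0.846900
step 7 [3.5y] swap r/2=1787/63081: DF=(1 − 1787/63081·(0.978200+0.948300+0.940800+0.892800+0.879800+0.846900))/(1+1787/63081) = 8213/10000 ≈ 0.821300

1 1/2 4891/5000
2 1 9483/10000
3 3/2 588/625
4 2 558/625
5 5/2 4399/5000
6 3 8469/10000
7 7/2 8213/10000
DF(3.5y) = 8213/10000 ≈ 0.821300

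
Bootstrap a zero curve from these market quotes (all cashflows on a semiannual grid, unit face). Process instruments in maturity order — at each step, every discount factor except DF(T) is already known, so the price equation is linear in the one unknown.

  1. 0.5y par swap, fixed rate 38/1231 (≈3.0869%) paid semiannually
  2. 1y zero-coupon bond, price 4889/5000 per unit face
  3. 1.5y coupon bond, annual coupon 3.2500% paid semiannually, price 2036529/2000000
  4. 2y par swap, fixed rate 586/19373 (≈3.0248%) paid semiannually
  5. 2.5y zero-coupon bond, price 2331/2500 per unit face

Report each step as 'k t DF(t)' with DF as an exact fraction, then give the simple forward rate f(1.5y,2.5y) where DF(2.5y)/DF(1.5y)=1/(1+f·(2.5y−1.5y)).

step 1 [0.5y] swap r/2=19/1231: DF=(1 − 19/1231·(0))/(1+19/1231) = 1231/1250 ≈ 0.984800
step 2 [1y] zero: DF = P = 4889/5000 ≈ 0.977800
step 3 [1.5y] bond c/2=13/800: DF=(2036529/2000000 − 13/800·(0.984800+0.977800))/(1+13/800) = 4853/5000 ≈ 0.970600
step 4 [2y] swap r/2=293/19373: DF=(1 − 293/19373·(0.984800+0.977800+0.970600))/(1+293/19373) = 4707/5000 ≈ 0.941400
step 5 [2.5y] zero: DF = P = 2331/2500 ≈ 0.932400

1 1/2 1231/1250
2 1 4889/5000
3 3/2 4853/5000
4 2 4707/5000
5 5/2 2331/2500
f(1.5y,2.5y) = ((4853/5000)/(2331/2500) − 1)/(1) = 191/4662 ≈ 4.0970%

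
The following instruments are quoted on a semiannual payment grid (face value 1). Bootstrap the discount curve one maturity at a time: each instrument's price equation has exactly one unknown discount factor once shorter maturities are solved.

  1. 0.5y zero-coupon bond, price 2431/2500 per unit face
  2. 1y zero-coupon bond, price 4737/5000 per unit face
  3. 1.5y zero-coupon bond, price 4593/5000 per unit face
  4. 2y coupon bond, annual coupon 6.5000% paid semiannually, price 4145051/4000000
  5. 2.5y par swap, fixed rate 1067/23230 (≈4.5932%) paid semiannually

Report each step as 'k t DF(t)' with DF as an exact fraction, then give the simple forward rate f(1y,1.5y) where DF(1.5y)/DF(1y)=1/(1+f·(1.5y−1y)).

1 1/2 2431/2500
2 1 4737/5000
3 3/2 4593/5000
4 2 9143/10000
5 5/2 8933/10000
f(1y,1.5y) = ((4737/5000)/(4593/5000) − 1)/(1/2) = 96/1531 ≈ 6.2704%

step 1 [0.5y] zero: DF = P = 2431/2500 ≈ 0.972400
step 2 [1y] zero: DF = P = 4737/5000 ≈ 0.947400
step 3 [1.5y] zero: DF = P = 4593/5000 ≈ 0.918600
step 4 [2y] bond c/2=13/400: DF=(4145051/4000000 − 13/400·(0.972400+0.947400+0.918600))/(1+13/400) = 9143/10000 ≈ 0.914300
step 5 [2.5y] swap r/2=1067/46460: DF=(1 − 1067/46460·(0.972400+0.947400+0.918600+0.914300))/(1+1067/46460) = 8933/10000 ≈ 0.893300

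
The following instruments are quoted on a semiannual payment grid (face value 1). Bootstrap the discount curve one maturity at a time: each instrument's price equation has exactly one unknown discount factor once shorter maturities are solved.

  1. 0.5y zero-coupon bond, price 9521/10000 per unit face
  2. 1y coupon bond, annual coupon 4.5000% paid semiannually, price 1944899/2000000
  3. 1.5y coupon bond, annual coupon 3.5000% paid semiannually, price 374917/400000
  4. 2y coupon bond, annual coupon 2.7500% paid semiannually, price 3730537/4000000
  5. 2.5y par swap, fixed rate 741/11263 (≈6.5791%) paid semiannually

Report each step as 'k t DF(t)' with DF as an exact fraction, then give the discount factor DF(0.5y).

step 1 [0.5y] zero: DF = P = 9521/10000 ≈ 0.952100
step 2 [1y] bond c/2=9/400: DF=(1944899/2000000 − 9/400·(0.952100))/(1+9/400) = 9301/10000 ≈ 0.930100
step 3 [1.5y] bond c/2=7/400: DF=(374917/400000 − 7/400·(0.952100+0.930100))/(1+7/400) = 1111/1250 ≈ 0.888800
step 4 [2y] bond c/2=11/800: DF=(3730537/4000000 − 11/800·(0.952100+0.930100+0.888800))/(1+11/800) = 1103/1250 ≈ 0.882400
step 5 [2.5y] swap r/2=741/22526: DF=(1 − 741/22526·(0.952100+0.930100+0.888800+0.882400))/(1+741/22526) = 4259/5000 ≈ 0.851800

1 1/2 9521/10000
2 1 9301/10000
3 3/2 1111/1250
4 2 1103/1250
5 5/2 4259/5000
DF(0.5y) = 9521/10000 ≈ 0.952100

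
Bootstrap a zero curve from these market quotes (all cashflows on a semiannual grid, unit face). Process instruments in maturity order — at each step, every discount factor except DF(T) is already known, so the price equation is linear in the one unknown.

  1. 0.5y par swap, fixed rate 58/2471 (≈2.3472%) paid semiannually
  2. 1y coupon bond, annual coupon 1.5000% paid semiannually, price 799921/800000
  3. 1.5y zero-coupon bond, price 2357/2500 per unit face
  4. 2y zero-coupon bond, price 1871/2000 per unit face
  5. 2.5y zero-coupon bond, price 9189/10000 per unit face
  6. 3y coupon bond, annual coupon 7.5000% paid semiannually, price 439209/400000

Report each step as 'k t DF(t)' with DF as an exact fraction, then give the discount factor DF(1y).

step 1 [0.5y] swap r/2=29/2471: DF=(1 − 29/2471·(0))/(1+29/2471) = 2471/2500 ≈ 0.988400
step 2 [1y] bond c/2=3/400: DF=(799921/800000 − 3/400·(0.988400))/(1+3/400) = 9851/10000 ≈ 0.985100
step 3 [1.5y] zero: DF = P = 2357/2500 ≈ 0.942800
step 4 [2y] zero: DF = P = 1871/2000 ≈ 0.935500
step 5 [2.5y] zero: DF = P = 9189/10000 ≈ 0.918900
step 6 [3y] bond c/2=3/80: DF=(439209/400000 − 3/80·(0.988400+0.985100+0.942800+0.935500+0.918900))/(1+3/80) = 8859/10000 ≈ 0.885900

1 1/2 2471/2500
2 1 9851/10000
3 3/2 2357/2500
4 2 1871/2000
5 5/2 9189/10000
6 3 8859/10000
DF(1y) = 9851/10000 ≈ 0.985100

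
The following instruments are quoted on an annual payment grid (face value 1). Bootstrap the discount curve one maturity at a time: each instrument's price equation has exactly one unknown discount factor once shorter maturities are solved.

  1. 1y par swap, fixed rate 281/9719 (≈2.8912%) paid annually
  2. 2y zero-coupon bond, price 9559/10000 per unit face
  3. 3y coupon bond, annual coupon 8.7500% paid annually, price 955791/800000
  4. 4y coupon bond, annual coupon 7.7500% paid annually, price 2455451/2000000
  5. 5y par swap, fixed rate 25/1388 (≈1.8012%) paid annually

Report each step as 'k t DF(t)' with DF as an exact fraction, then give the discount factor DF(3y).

1 1 9719/10000
2 2 9559/10000
3 3 1887/2000
4 4 9329/10000
5 5 183/200
DF(3y) = 1887/2000 ≈ 0.943500

step 1 [1y] swap r/1=281/9719: DF=(1 − 281/9719·(0))/(1+281/9719) = 9719/10000 ≈ 0.971900
step 2 [2y] zero: DF = P = 9559/10000 ≈ 0.955900
step 3 [3y] bond c/1=7/80: DF=(955791/800000 − 7/80·(0.971900+0.955900))/(1+7/80) = 1887/2000 ≈ 0.943500
step 4 [4y] bond c/1=31/400: DF=(2455451/2000000 − 31/400·(0.971900+0.955900+0.943500))/(1+31/400) = 9329/10000 ≈ 0.932900
step 5 [5y] swap r/1=25/1388: DF=(1 − 25/1388·(0.971900+0.955900+0.943500+0.932900))/(1+25/1388) = 183/200 ≈ 0.915000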